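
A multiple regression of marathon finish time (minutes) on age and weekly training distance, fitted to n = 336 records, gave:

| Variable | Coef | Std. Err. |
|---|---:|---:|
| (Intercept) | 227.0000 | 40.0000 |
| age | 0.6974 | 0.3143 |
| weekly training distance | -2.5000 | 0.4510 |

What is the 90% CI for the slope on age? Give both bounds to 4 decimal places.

(0.1790, 1.2158)

Read off: b = 0.6974, SE = 0.3143 for age.
df = n − k − 1 = 336 − 2 − 1 = 333.
t* = t_{0.05, 333} = 1.649442.
Margin = t* × SE = 1.649442 × 0.3143 = 0.518420.
CI: 0.6974 ± 0.518420 → (0.1790, 1.2158).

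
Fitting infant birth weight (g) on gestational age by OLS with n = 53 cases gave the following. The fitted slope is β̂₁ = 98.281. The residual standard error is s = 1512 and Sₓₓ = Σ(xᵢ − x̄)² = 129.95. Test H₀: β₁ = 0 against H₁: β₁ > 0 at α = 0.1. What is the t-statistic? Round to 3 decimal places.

t = 0.741

SE(β̂₁) = s/√Sₓₓ = 1512/√129.95 = 132.637.
t = 98.281 / 132.637 = 0.741.
df = n − 2 = 51.
One-sided p ≈ 0.2311, which is ≥ 0.1, so fail to reject H₀.
The data do not give significant evidence that the true slope on gestational age is positive.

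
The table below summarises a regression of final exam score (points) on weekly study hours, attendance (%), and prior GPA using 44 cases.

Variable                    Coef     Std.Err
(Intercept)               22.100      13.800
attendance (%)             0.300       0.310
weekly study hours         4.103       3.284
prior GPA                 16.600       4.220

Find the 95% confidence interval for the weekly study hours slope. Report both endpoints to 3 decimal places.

Read off: b = 4.103, SE = 3.284 for weekly study hours.
df = n − k − 1 = 44 − 3 − 1 = 40.
t* = t_{0.025, 40} = 2.021075.
Margin = t* × SE = 2.021075 × 3.284 = 6.63721.
CI: 4.103 ± 6.63721 → (-2.534, 10.740).

(-2.534, 10.740)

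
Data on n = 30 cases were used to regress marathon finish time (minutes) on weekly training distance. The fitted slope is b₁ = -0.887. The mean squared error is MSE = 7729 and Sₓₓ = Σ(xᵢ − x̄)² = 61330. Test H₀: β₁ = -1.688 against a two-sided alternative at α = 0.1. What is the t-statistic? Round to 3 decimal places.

t = 2.256

SE(b₁) = √(MSE/Sₓₓ) = √(7729/61330) = 0.354997.
t = (-0.887 − (-1.688)) / 0.354997 = 2.256.
df = n − 2 = 28.
Two-sided p ≈ 0.0320, which is < 0.1, so reject H₀.
There is evidence that the true slope on weekly training distance differs from -1.688 minutes per unit.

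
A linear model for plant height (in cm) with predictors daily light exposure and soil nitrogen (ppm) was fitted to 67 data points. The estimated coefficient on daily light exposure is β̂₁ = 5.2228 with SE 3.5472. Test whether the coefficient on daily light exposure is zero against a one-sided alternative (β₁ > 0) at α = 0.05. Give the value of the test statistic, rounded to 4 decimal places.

t = 1.4724

H₀: β₁ = 0 vs H₁: β₁ > 0.
t = (β̂₁ − β₁⁰)/SE = 5.2228 / 3.5472 = 1.4724.
df = n − k − 1 = 67 − 2 − 1 = 64.
One-sided p ≈ 0.0729, which is ≥ 0.05, so fail to reject H₀.
The data do not give significant evidence that the true slope on daily light exposure is positive, holding the other predictors fixed.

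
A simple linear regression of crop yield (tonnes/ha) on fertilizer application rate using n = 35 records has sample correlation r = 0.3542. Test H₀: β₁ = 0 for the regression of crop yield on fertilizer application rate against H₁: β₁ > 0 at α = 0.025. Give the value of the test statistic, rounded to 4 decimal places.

t = r·√(n − 2)/√(1 − r²) = 0.3542·√33/√0.874542 = 2.1758.
df = n − 2 = 33.
One-sided p ≈ 0.0184, which is < 0.025, so reject H₀.
There is evidence of a linear association between fertilizer application rate and crop yield.

t = 2.1758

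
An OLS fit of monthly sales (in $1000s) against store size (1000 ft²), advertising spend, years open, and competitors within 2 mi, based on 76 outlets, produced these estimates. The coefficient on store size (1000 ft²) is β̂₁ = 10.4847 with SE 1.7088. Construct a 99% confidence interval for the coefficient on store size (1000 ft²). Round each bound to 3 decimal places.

(5.962, 15.008)

df = n − k − 1 = 76 − 4 − 1 = 71.
t* = t_{0.005, 71} = 2.646863.
Margin = t* × SE = 2.646863 × 1.7088 = 4.52296.
CI: 10.4847 ± 4.52296 → (5.962, 15.008).
With 99% confidence, each one-unit increase in store size (1000 ft²) is associated with a change of between 5.962 and 15.008 $1000s in monthly sales, holding the other predictors fixed.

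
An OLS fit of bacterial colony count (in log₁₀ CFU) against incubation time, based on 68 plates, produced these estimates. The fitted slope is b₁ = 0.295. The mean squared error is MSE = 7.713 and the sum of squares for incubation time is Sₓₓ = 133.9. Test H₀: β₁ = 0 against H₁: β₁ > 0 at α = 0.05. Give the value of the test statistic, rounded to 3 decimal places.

t = 1.229

SE(b₁) = √(MSE/Sₓₓ) = √(7.713/133.9) = 0.240006.
t = 0.295 / 0.240006 = 1.229.
df = n − 2 = 66.
One-sided p ≈ 0.1117, which is ≥ 0.05, so fail to reject H₀.
The data do not give significant evidence that the true slope on incubation time is positive.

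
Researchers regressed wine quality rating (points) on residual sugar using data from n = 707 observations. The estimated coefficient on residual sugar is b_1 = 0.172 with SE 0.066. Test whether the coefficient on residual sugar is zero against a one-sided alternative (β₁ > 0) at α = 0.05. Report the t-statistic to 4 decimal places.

H₀: β₁ = 0 vs H₁: β₁ > 0.
t = (b_1 − β₁⁰)/SE = 0.172 / 0.066 = 2.6061.
df = n − 2 = 707 − 2 = 705.
One-sided p ≈ 0.0047, which is < 0.05, so reject H₀.
There is evidence that the true slope on residual sugar is positive.

t = 2.6061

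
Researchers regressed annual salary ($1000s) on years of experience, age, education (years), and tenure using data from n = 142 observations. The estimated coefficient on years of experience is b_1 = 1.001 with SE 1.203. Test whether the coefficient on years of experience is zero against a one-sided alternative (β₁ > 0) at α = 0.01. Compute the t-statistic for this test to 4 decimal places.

H₀: β₁ = 0 vs H₁: β₁ > 0.
t = (b_1 − β₁⁰)/SE = 1.001 / 1.203 = 0.8321.
df = n − k − 1 = 142 − 4 − 1 = 137.
One-sided p ≈ 0.2034, which is ≥ 0.01, so fail to reject H₀.
The data do not give significant evidence that the true slope on years of experience is positive, holding the other predictors fixed.

t = 0.8321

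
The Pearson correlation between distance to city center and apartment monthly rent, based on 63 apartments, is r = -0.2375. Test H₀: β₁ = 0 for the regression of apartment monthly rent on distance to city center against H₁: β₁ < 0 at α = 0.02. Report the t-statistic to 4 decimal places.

t = -1.9096

t = r·√(n − 2)/√(1 − r²) = -0.2375·√61/√0.943594 = -1.9096.
df = n − 2 = 61.
One-sided p ≈ 0.0304, which is ≥ 0.02, so fail to reject H₀.
The data do not give significant evidence of a linear association between distance to city center and apartment monthly rent.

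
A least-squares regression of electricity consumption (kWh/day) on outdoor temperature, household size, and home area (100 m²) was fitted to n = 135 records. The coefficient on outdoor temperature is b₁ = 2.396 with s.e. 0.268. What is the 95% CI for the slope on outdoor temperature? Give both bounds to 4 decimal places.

(1.8658, 2.9262)

df = n − k − 1 = 135 − 3 − 1 = 131.
t* = t_{0.025, 131} = 1.978239.
Margin = t* × SE = 1.978239 × 0.268 = 0.530168.
CI: 2.396 ± 0.530168 → (1.8658, 2.9262).
With 95% confidence, each one-unit increase in outdoor temperature is associated with a change of between 1.8658 and 2.9262 kWh/day in electricity consumption, holding the other predictors fixed.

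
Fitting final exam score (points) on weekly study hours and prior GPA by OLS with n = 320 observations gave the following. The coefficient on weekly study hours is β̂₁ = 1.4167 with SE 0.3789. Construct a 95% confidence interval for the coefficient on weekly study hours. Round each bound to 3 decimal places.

df = n − k − 1 = 320 − 2 − 1 = 317.
t* = t_{0.025, 317} = 1.967476.
Margin = t* × SE = 1.967476 × 0.3789 = 0.74548.
CI: 1.4167 ± 0.74548 → (0.671, 2.162).
With 95% confidence, each one-unit increase in weekly study hours is associated with a change of between 0.671 and 2.162 points in final exam score, holding the other predictors fixed.

(0.671, 2.162)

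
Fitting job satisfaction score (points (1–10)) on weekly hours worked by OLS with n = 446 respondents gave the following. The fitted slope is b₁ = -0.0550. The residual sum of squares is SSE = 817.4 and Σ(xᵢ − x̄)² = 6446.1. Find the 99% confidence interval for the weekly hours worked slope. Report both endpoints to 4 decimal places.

(-0.0987, -0.0113)

MSE = SSE/(n − 2) = 817.4/444 = 1.84099.
SE(b₁) = √(MSE/Sₓₓ) = √(1.84099/6446.1) = 0.0168996.
df = n − 2 = 444.
t* = t_{0.005, 444} = 2.586948.
Margin = t* × SE = 2.586948 × 0.0168996 = 0.043718.
CI: -0.0550 ± 0.043718 → (-0.0987, -0.0113).
With 99% confidence, each one-unit increase in weekly hours worked is associated with a change of between -0.0987 and -0.0113 points (1–10) in job satisfaction score.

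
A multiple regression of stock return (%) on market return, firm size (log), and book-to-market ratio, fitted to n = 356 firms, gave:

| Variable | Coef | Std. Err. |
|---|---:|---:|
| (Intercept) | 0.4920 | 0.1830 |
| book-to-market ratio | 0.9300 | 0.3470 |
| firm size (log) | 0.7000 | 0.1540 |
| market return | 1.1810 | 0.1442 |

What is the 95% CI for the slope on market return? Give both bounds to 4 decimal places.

(0.8974, 1.4646)

Read off: b = 1.1810, SE = 0.1442 for market return.
df = n − k − 1 = 356 − 3 − 1 = 352.
t* = t_{0.025, 352} = 1.966726.
Margin = t* × SE = 1.966726 × 0.1442 = 0.283602.
CI: 1.1810 ± 0.283602 → (0.8974, 1.4646).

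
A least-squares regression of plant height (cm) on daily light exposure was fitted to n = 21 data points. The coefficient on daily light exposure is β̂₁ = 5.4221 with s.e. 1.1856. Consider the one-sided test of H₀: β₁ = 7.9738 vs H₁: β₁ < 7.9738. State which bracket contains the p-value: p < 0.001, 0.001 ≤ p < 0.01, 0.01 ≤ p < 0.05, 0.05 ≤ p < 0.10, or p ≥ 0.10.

t = (5.4221 − 7.9738) / 1.1856 = -2.152.
df = n − 2 = 21 − 2 = 19.
One-sided p = P(T_{19} < t) ≈ 0.0222.
So 0.01 ≤ p < 0.05.

0.01 ≤ p < 0.05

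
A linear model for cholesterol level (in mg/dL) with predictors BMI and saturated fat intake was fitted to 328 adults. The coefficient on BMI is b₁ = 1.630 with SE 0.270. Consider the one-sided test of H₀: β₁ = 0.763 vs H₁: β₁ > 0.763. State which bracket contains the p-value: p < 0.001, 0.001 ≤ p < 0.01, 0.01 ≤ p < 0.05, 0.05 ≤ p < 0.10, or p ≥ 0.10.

p < 0.001

t = (1.630 − 0.763) / 0.270 = 3.211.
df = n − k − 1 = 328 − 2 − 1 = 325.
One-sided p = P(T_{325} > t) ≈ 0.0007.
So p < 0.001.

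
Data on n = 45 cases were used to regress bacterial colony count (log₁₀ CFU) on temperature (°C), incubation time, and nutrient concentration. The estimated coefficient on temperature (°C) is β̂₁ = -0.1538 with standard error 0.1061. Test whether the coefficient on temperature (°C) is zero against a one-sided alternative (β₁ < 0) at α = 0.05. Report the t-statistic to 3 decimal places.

H₀: β₁ = 0 vs H₁: β₁ < 0.
t = (β̂₁ − β₁⁰)/SE = -0.1538 / 0.1061 = -1.450.
df = n − k − 1 = 45 − 3 − 1 = 41.
One-sided p ≈ 0.0774, which is ≥ 0.05, so fail to reject H₀.
The data do not give significant evidence that the true slope on temperature (°C) is negative, holding the other predictors fixed.

t = -1.450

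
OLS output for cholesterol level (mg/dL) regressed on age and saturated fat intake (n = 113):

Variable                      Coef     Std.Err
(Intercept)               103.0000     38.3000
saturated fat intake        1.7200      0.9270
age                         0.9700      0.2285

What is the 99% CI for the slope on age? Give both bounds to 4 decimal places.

Read off: b = 0.9700, SE = 0.2285 for age.
df = n − k − 1 = 113 − 2 − 1 = 110.
t* = t_{0.005, 110} = 2.621265.
Margin = t* × SE = 2.621265 × 0.2285 = 0.598959.
CI: 0.9700 ± 0.598959 → (0.3710, 1.5690).

(0.3710, 1.5690)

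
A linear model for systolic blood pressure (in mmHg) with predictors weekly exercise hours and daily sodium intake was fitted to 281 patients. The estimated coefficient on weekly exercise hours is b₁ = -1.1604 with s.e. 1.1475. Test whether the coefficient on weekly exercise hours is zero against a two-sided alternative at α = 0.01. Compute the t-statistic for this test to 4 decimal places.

H₀: β₁ = 0 vs H₁: β₁ ≠ 0.
t = (b₁ − β₁⁰)/SE = -1.1604 / 1.1475 = -1.0112.
df = n − k − 1 = 281 − 2 − 1 = 278.
Two-sided p ≈ 0.3128, which is ≥ 0.01, so fail to reject H₀.
The data do not give significant evidence of an association between weekly exercise hours and systolic blood pressure, after adjusting for the other predictors.

t = -1.0112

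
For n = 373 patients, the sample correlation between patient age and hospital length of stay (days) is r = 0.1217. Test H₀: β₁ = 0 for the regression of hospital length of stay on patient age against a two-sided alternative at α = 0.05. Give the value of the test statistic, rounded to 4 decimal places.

t = 2.3617

t = r·√(n − 2)/√(1 − r²) = 0.1217·√371/√0.985189 = 2.3617.
df = n − 2 = 371.
Two-sided p ≈ 0.0187, which is < 0.05, so reject H₀.
There is evidence of a linear association between patient age and hospital length of stay.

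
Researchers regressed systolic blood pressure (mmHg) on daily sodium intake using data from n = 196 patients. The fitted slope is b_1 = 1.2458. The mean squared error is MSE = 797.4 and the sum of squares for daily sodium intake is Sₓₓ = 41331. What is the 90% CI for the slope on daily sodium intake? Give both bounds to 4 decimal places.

(1.0162, 1.4754)

SE(b_1) = √(MSE/Sₓₓ) = √(797.4/41331) = 0.138899.
df = n − 2 = 194.
t* = t_{0.05, 194} = 1.652746.
Margin = t* × SE = 1.652746 × 0.138899 = 0.229565.
CI: 1.2458 ± 0.229565 → (1.0162, 1.4754).
With 90% confidence, each one-unit increase in daily sodium intake is associated with a change of between 1.0162 and 1.4754 mmHg in systolic blood pressure.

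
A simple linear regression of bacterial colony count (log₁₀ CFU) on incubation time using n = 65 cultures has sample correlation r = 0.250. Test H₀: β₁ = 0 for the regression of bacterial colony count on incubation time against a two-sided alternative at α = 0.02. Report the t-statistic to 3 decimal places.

t = 2.049

t = r·√(n − 2)/√(1 − r²) = 0.250·√63/√0.9375 = 2.049.
df = n − 2 = 63.
Two-sided p ≈ 0.0446, which is ≥ 0.02, so fail to reject H₀.
The data do not give significant evidence of a linear association between incubation time and bacterial colony count.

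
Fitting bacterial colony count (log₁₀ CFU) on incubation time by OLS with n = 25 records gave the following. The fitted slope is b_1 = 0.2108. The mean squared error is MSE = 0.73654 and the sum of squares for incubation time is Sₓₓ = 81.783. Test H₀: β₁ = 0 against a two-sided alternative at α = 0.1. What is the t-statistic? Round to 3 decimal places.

SE(b_1) = √(MSE/Sₓₓ) = √(0.73654/81.783) = 0.0949001.
t = 0.2108 / 0.0949001 = 2.221.
df = n − 2 = 23.
Two-sided p ≈ 0.0365, which is < 0.1, so reject H₀.
There is evidence that incubation time is associated with bacterial colony count.

t = 2.221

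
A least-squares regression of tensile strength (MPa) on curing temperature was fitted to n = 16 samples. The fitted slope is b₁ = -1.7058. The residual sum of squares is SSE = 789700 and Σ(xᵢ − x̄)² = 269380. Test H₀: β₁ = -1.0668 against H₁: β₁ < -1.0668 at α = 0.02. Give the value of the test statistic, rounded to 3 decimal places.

t = -1.396

MSE = SSE/(n − 2) = 789700/14 = 56407.1.
SE(b₁) = √(MSE/Sₓₓ) = √(56407.1/269380) = 0.457598.
t = (-1.7058 − (-1.0668)) / 0.457598 = -1.396.
df = n − 2 = 14.
One-sided p ≈ 0.0922, which is ≥ 0.02, so fail to reject H₀.
The data do not give significant evidence that the true slope on curing temperature is below -1.0668 MPa per unit.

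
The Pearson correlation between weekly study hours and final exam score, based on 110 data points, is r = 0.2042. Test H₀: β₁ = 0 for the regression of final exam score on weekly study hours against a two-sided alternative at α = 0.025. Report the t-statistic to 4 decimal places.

t = r·√(n − 2)/√(1 − r²) = 0.2042·√108/√0.958302 = 2.1678.
df = n − 2 = 108.
Two-sided p ≈ 0.0324, which is ≥ 0.025, so fail to reject H₀.
The data do not give significant evidence of a linear association between weekly study hours and final exam score.

t = 2.1678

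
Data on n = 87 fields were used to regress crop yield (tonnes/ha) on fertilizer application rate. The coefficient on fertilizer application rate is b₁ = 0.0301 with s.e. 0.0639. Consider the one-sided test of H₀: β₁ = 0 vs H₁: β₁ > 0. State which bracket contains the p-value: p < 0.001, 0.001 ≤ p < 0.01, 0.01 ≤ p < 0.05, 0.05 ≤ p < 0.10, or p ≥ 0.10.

t = 0.0301 / 0.0639 = 0.471.
df = n − 2 = 87 − 2 = 85.
One-sided p = P(T_{85} > t) ≈ 0.3194.
So p ≥ 0.10.

p ≥ 0.10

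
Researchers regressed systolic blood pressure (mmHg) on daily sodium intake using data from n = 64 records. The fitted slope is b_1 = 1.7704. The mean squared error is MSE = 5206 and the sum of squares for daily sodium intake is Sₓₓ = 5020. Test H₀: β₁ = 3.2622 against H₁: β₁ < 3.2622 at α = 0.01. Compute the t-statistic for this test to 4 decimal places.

t = -1.4649

SE(b_1) = √(MSE/Sₓₓ) = √(5206/5020) = 1.01836.
t = (1.7704 − 3.2622) / 1.01836 = -1.4649.
df = n − 2 = 62.
One-sided p ≈ 0.0740, which is ≥ 0.01, so fail to reject H₀.
The data do not give significant evidence that the true slope on daily sodium intake is below 3.2622 mmHg per unit.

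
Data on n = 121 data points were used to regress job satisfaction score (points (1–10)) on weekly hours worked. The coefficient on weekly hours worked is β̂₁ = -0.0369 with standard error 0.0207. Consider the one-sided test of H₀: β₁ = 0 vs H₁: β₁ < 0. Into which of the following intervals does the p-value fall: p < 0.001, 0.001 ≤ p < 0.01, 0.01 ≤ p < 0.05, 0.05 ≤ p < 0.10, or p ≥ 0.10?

0.01 ≤ p < 0.05

t = -0.0369 / 0.0207 = -1.783.
df = n − 2 = 121 − 2 = 119.
One-sided p = P(T_{119} < t) ≈ 0.0386.
So 0.01 ≤ p < 0.05.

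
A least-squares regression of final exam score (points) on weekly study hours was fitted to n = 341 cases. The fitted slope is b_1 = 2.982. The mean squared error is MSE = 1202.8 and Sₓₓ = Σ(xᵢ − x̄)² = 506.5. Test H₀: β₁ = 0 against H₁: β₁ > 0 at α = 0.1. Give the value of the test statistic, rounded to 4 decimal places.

SE(b_1) = √(MSE/Sₓₓ) = √(1202.8/506.5) = 1.54102.
t = 2.982 / 1.54102 = 1.9351.
df = n − 2 = 339.
One-sided p ≈ 0.0269, which is < 0.1, so reject H₀.
There is evidence that the true slope on weekly study hours is positive.

t = 1.9351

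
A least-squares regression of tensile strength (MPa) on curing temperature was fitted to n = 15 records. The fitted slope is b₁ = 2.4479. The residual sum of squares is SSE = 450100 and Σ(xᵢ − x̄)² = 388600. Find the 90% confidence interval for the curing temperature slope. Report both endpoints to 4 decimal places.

(1.9193, 2.9765)

MSE = SSE/(n − 2) = 450100/13 = 34623.1.
SE(b₁) = √(MSE/Sₓₓ) = √(34623.1/388600) = 0.298491.
df = n − 2 = 13.
t* = t_{0.05, 13} = 1.770933.
Margin = t* × SE = 1.770933 × 0.298491 = 0.528608.
CI: 2.4479 ± 0.528608 → (1.9193, 2.9765).
With 90% confidence, each one-unit increase in curing temperature is associated with a change of between 1.9193 and 2.9765 MPa in tensile strength.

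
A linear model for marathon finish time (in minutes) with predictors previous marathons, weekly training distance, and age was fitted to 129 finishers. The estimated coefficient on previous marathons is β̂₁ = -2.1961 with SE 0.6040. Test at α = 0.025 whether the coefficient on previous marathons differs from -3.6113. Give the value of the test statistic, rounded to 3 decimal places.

H₀: β₁ = -3.6113 vs H₁: β₁ ≠ -3.6113.
t = (β̂₁ − β₁⁰)/SE = (-2.1961 − (-3.6113)) / 0.6040 = 2.343.
df = n − k − 1 = 129 − 3 − 1 = 125.
Two-sided p ≈ 0.0207, which is < 0.025, so reject H₀.
There is evidence that the true slope on previous marathons differs from -3.6113 minutes per unit, holding the other predictors fixed.

t = 2.343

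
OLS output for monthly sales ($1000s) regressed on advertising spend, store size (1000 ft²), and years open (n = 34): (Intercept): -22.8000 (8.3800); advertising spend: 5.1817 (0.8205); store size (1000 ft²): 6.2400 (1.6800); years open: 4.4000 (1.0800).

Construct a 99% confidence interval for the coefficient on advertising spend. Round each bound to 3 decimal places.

(2.925, 7.438)

Read off: b = 5.1817, SE = 0.8205 for advertising spend.
df = n − k − 1 = 34 − 3 − 1 = 30.
t* = t_{0.005, 30} = 2.749996.
Margin = t* × SE = 2.749996 × 0.8205 = 2.25637.
CI: 5.1817 ± 2.25637 → (2.925, 7.438).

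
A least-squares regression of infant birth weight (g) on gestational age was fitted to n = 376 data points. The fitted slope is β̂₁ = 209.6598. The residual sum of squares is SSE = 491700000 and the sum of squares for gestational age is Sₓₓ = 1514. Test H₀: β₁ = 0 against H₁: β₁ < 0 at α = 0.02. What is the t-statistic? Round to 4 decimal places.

MSE = SSE/(n − 2) = 491700000/374 = 1.31471e+06.
SE(β̂₁) = √(MSE/Sₓₓ) = √(1.31471e+06/1514) = 29.468.
t = 209.6598 / 29.468 = 7.1148.
df = n − 2 = 374.
One-sided p ≈ 1.0000, which is ≥ 0.02, so fail to reject H₀.
The data do not give significant evidence that the true slope on gestational age is negative.

t = 7.1148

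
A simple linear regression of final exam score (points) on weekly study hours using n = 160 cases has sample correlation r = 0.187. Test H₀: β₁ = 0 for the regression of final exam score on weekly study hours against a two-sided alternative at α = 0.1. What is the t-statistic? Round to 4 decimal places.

t = r·√(n − 2)/√(1 − r²) = 0.187·√158/√0.965031 = 2.3928.
df = n − 2 = 158.
Two-sided p ≈ 0.0179, which is < 0.1, so reject H₀.
There is evidence of a linear association between weekly study hours and final exam score.

t = 2.3928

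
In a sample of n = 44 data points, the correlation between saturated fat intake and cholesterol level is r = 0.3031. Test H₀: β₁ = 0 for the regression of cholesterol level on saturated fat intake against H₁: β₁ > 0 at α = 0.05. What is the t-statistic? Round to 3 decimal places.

t = r·√(n − 2)/√(1 − r²) = 0.3031·√42/√0.90813 = 2.061.
df = n − 2 = 42.
One-sided p ≈ 0.0228, which is < 0.05, so reject H₀.
There is evidence of a linear association between saturated fat intake and cholesterol level.

t = 2.061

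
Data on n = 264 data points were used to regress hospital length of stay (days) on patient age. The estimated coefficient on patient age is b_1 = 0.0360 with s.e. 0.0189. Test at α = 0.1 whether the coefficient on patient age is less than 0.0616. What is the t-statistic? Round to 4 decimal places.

t = -1.3545

H₀: β₁ = 0.0616 vs H₁: β₁ < 0.0616.
t = (b_1 − β₁⁰)/SE = (0.0360 − 0.0616) / 0.0189 = -1.3545.
df = n − 2 = 264 − 2 = 262.
One-sided p ≈ 0.0884, which is < 0.1, so reject H₀.
There is evidence that the true slope on patient age is below 0.0616 days per unit.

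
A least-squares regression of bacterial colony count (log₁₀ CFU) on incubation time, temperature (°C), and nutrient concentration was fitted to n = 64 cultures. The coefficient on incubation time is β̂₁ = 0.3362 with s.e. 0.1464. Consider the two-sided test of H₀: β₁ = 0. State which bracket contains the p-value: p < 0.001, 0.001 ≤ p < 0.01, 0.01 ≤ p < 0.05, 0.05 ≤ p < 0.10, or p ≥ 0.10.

t = 0.3362 / 0.1464 = 2.296.
df = n − k − 1 = 64 − 3 − 1 = 60.
Two-sided p = 2·P(T_{60} > |t|) ≈ 0.0252.
So 0.01 ≤ p < 0.05.

0.01 ≤ p < 0.05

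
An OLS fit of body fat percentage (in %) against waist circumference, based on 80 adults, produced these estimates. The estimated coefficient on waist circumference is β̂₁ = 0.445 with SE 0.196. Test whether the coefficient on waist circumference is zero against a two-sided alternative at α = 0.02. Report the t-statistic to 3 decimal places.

t = 2.270

H₀: β₁ = 0 vs H₁: β₁ ≠ 0.
t = (β̂₁ − β₁⁰)/SE = 0.445 / 0.196 = 2.270.
df = n − 2 = 80 − 2 = 78.
Two-sided p ≈ 0.0259, which is ≥ 0.02, so fail to reject H₀.
The data do not give significant evidence of an association between waist circumference and body fat percentage.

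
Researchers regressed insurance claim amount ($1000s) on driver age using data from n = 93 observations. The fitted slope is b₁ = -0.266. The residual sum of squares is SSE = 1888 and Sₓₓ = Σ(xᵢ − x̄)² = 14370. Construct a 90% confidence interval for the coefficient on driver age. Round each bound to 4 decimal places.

(-0.3291, -0.2029)

MSE = SSE/(n − 2) = 1888/91 = 20.7473.
SE(b₁) = √(MSE/Sₓₓ) = √(20.7473/14370) = 0.0379972.
df = n − 2 = 91.
t* = t_{0.05, 91} = 1.661771.
Margin = t* × SE = 1.661771 × 0.0379972 = 0.063143.
CI: -0.266 ± 0.063143 → (-0.3291, -0.2029).
With 90% confidence, each one-unit increase in driver age is associated with a change of between -0.3291 and -0.2029 $1000s in insurance claim amount.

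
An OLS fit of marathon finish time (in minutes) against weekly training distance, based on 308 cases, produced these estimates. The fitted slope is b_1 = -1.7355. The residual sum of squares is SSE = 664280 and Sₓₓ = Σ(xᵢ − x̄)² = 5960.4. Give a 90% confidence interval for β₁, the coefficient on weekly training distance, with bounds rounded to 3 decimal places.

(-2.731, -0.740)

MSE = SSE/(n − 2) = 664280/306 = 2170.85.
SE(b_1) = √(MSE/Sₓₓ) = √(2170.85/5960.4) = 0.6035.
df = n − 2 = 306.
t* = t_{0.05, 306} = 1.649848.
Margin = t* × SE = 1.649848 × 0.6035 = 0.99568.
CI: -1.7355 ± 0.99568 → (-2.731, -0.740).
With 90% confidence, each one-unit increase in weekly training distance is associated with a change of between -2.731 and -0.740 minutes in marathon finish time.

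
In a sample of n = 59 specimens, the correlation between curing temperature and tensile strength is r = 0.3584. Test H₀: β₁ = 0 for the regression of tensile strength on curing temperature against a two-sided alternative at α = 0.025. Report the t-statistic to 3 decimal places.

t = r·√(n − 2)/√(1 − r²) = 0.3584·√57/√0.871549 = 2.898.
df = n − 2 = 57.
Two-sided p ≈ 0.0053, which is < 0.025, so reject H₀.
There is evidence of a linear association between curing temperature and tensile strength.

t = 2.898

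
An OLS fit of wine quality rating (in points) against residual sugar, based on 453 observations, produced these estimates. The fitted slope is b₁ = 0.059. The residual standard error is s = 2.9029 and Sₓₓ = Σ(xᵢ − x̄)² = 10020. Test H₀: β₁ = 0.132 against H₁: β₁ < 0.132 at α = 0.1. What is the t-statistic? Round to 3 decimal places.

t = -2.517

SE(b₁) = s/√Sₓₓ = 2.9029/√10020 = 0.029.
t = (0.059 − 0.132) / 0.029 = -2.517.
df = n − 2 = 451.
One-sided p ≈ 0.0061, which is < 0.1, so reject H₀.
There is evidence that the true slope on residual sugar is below 0.132 points per unit.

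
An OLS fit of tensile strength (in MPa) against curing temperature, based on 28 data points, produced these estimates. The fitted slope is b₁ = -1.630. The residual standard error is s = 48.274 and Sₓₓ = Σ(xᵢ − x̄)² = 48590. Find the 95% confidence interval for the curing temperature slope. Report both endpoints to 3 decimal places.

SE(b₁) = s/√Sₓₓ = 48.274/√48590 = 0.218998.
df = n − 2 = 26.
t* = t_{0.025, 26} = 2.055529.
Margin = t* × SE = 2.055529 × 0.218998 = 0.45016.
CI: -1.630 ± 0.45016 → (-2.080, -1.180).
With 95% confidence, each one-unit increase in curing temperature is associated with a change of between -2.080 and -1.180 MPa in tensile strength.

(-2.080, -1.180)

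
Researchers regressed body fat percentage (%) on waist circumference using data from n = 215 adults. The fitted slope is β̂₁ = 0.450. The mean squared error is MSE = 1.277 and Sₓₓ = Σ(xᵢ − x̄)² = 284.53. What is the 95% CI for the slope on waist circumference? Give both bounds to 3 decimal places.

(0.318, 0.582)

SE(β̂₁) = √(MSE/Sₓₓ) = √(1.277/284.53) = 0.0669933.
df = n − 2 = 213.
t* = t_{0.025, 213} = 1.971164.
Margin = t* × SE = 1.971164 × 0.0669933 = 0.13205.
CI: 0.450 ± 0.13205 → (0.318, 0.582).
With 95% confidence, each one-unit increase in waist circumference is associated with a change of between 0.318 and 0.582 % in body fat percentage.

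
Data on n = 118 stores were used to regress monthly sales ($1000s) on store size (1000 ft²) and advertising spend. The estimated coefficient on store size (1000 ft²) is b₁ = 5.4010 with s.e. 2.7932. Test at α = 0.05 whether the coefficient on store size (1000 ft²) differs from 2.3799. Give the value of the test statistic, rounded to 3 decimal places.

t = 1.082

H₀: β₁ = 2.3799 vs H₁: β₁ ≠ 2.3799.
t = (b₁ − β₁⁰)/SE = (5.4010 − 2.3799) / 2.7932 = 1.082.
df = n − k − 1 = 118 − 2 − 1 = 115.
Two-sided p ≈ 0.2817, which is ≥ 0.05, so fail to reject H₀.
The data are consistent with a true slope of 2.3799 $1000s per unit of store size (1000 ft²), holding the other predictors fixed.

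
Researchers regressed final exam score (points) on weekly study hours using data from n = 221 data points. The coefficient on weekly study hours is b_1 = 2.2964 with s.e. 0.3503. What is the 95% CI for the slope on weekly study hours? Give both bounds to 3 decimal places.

df = n − 2 = 221 − 2 = 219.
t* = t_{0.025, 219} = 1.970855.
Margin = t* × SE = 1.970855 × 0.3503 = 0.69039.
CI: 2.2964 ± 0.69039 → (1.606, 2.987).
With 95% confidence, each one-unit increase in weekly study hours is associated with a change of between 1.606 and 2.987 points in final exam score.

(1.606, 2.987)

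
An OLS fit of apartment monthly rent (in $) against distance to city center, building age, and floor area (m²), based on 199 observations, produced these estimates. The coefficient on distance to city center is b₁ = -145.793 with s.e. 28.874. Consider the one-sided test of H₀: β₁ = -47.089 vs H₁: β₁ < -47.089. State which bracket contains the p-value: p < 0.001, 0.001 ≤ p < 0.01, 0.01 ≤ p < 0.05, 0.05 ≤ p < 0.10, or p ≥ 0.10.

p < 0.001

t = (-145.793 − (-47.089)) / 28.874 = -3.418.
df = n − k − 1 = 199 − 3 − 1 = 195.
One-sided p = P(T_{195} < t) ≈ 0.0004.
So p < 0.001.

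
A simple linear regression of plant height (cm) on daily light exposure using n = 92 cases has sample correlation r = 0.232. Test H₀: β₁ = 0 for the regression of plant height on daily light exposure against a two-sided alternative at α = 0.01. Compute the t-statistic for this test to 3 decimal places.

t = 2.263

t = r·√(n − 2)/√(1 − r²) = 0.232·√90/√0.946176 = 2.263.
df = n − 2 = 90.
Two-sided p ≈ 0.0261, which is ≥ 0.01, so fail to reject H₀.
The data do not give significant evidence of a linear association between daily light exposure and plant height.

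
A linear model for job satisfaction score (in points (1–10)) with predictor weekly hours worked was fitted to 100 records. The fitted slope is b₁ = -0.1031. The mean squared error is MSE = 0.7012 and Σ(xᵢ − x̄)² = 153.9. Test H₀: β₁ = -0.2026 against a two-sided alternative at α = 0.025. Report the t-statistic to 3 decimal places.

t = 1.474

SE(b₁) = √(MSE/Sₓₓ) = √(0.7012/153.9) = 0.0674997.
t = (-0.1031 − (-0.2026)) / 0.0674997 = 1.474.
df = n − 2 = 98.
Two-sided p ≈ 0.1437, which is ≥ 0.025, so fail to reject H₀.
The data are consistent with a true slope of -0.2026 points (1–10) per unit of weekly hours worked.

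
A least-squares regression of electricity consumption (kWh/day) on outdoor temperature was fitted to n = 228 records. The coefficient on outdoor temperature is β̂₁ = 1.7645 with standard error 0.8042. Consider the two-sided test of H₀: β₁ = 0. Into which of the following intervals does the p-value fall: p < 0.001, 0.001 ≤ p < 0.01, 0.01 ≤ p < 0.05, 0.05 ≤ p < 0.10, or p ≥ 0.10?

0.01 ≤ p < 0.05

t = 1.7645 / 0.8042 = 2.194.
df = n − 2 = 228 − 2 = 226.
Two-sided p = 2·P(T_{226} > |t|) ≈ 0.0292.
So 0.01 ≤ p < 0.05.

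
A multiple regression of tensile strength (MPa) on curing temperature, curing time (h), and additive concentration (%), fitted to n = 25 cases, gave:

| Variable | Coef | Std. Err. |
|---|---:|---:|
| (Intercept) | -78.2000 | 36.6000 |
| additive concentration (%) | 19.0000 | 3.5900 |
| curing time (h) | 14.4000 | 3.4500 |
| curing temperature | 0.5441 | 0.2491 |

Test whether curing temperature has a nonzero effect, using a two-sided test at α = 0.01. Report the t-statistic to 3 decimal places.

t = 2.184

Read off: b = 0.5441, SE = 0.2491 for curing temperature.
H₀: β₁ = 0 vs H₁: β₁ ≠ 0.
t = 0.5441 / 0.2491 = 2.184.
df = n − k − 1 = 25 − 3 − 1 = 21.
Two-sided p ≈ 0.0404, which is ≥ 0.01, so fail to reject H₀.
The data do not give significant evidence of an association between curing temperature and tensile strength, after adjusting for the other predictors.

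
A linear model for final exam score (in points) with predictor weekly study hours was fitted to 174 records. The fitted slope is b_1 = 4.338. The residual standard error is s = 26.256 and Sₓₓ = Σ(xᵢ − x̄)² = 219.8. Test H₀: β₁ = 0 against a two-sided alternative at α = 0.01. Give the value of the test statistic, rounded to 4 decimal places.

SE(b_1) = s/√Sₓₓ = 26.256/√219.8 = 1.77098.
t = 4.338 / 1.77098 = 2.4495.
df = n − 2 = 172.
Two-sided p ≈ 0.0153, which is ≥ 0.01, so fail to reject H₀.
The data do not give significant evidence of an association between weekly study hours and final exam score.

t = 2.4495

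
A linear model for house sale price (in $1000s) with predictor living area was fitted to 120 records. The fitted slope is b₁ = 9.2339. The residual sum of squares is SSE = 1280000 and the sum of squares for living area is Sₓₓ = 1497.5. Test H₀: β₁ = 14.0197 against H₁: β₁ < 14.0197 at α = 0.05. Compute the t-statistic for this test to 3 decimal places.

t = -1.778

MSE = SSE/(n − 2) = 1280000/118 = 10847.5.
SE(b₁) = √(MSE/Sₓₓ) = √(10847.5/1497.5) = 2.69141.
t = (9.2339 − 14.0197) / 2.69141 = -1.778.
df = n − 2 = 118.
One-sided p ≈ 0.0390, which is < 0.05, so reject H₀.
There is evidence that the true slope on living area is below 14.0197 $1000s per unit.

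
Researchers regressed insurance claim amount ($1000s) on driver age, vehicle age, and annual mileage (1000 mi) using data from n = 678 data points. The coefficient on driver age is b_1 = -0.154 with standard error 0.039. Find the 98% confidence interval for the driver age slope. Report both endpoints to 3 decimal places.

df = n − k − 1 = 678 − 3 − 1 = 674.
t* = t_{0.01, 674} = 2.331893.
Margin = t* × SE = 2.331893 × 0.039 = 0.09094.
CI: -0.154 ± 0.09094 → (-0.245, -0.063).
With 98% confidence, each one-unit increase in driver age is associated with a change of between -0.245 and -0.063 $1000s in insurance claim amount, holding the other predictors fixed.

(-0.245, -0.063)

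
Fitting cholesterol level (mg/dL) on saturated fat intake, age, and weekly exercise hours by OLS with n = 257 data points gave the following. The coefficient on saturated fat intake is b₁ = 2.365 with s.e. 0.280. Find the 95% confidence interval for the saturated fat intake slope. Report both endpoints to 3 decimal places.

df = n − k − 1 = 257 − 3 − 1 = 253.
t* = t_{0.025, 253} = 1.969385.
Margin = t* × SE = 1.969385 × 0.280 = 0.55143.
CI: 2.365 ± 0.55143 → (1.814, 2.916).
With 95% confidence, each one-unit increase in saturated fat intake is associated with a change of between 1.814 and 2.916 mg/dL in cholesterol level, holding the other predictors fixed.

(1.814, 2.916)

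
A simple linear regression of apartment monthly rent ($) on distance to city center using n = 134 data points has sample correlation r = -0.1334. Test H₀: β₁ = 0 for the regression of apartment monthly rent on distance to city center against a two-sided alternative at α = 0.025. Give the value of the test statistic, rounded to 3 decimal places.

t = -1.546

t = r·√(n − 2)/√(1 − r²) = -0.1334·√132/√0.982204 = -1.546.
df = n − 2 = 132.
Two-sided p ≈ 0.1244, which is ≥ 0.025, so fail to reject H₀.
The data do not give significant evidence of a linear association between distance to city center and apartment monthly rent.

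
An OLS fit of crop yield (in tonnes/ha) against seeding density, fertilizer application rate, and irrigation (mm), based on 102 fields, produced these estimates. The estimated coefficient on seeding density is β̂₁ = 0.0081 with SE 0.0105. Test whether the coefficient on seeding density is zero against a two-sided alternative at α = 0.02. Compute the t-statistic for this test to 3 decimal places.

H₀: β₁ = 0 vs H₁: β₁ ≠ 0.
t = (β̂₁ − β₁⁰)/SE = 0.0081 / 0.0105 = 0.771.
df = n − k − 1 = 102 − 3 − 1 = 98.
Two-sided p ≈ 0.4423, which is ≥ 0.02, so fail to reject H₀.
The data do not give significant evidence of an association between seeding density and crop yield, after adjusting for the other predictors.

t = 0.771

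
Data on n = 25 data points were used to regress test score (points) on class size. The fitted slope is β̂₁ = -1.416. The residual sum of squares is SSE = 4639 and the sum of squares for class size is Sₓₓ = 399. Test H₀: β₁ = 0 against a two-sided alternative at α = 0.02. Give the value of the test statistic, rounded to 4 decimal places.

MSE = SSE/(n − 2) = 4639/23 = 201.696.
SE(β̂₁) = √(MSE/Sₓₓ) = √(201.696/399) = 0.710987.
t = -1.416 / 0.710987 = -1.9916.
df = n − 2 = 23.
Two-sided p ≈ 0.0584, which is ≥ 0.02, so fail to reject H₀.
The data do not give significant evidence of an association between class size and test score.

t = -1.9916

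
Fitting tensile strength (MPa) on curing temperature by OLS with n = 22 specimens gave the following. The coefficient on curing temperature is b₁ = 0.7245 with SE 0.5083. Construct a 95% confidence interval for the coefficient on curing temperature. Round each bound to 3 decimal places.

df = n − 2 = 22 − 2 = 20.
t* = t_{0.025, 20} = 2.085963.
Margin = t* × SE = 2.085963 × 0.5083 = 1.06030.
CI: 0.7245 ± 1.06030 → (-0.336, 1.785).
With 95% confidence, each one-unit increase in curing temperature is associated with a change of between -0.336 and 1.785 MPa in tensile strength.

(-0.336, 1.785)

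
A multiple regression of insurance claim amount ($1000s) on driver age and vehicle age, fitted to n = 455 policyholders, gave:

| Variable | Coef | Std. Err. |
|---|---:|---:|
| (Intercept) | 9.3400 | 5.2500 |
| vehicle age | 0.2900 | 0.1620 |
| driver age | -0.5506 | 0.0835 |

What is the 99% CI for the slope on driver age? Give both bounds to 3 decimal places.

(-0.767, -0.335)

Read off: b = -0.5506, SE = 0.0835 for driver age.
df = n − k − 1 = 455 − 2 − 1 = 452.
t* = t_{0.005, 452} = 2.58675.
Margin = t* × SE = 2.58675 × 0.0835 = 0.21599.
CI: -0.5506 ± 0.21599 → (-0.767, -0.335).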